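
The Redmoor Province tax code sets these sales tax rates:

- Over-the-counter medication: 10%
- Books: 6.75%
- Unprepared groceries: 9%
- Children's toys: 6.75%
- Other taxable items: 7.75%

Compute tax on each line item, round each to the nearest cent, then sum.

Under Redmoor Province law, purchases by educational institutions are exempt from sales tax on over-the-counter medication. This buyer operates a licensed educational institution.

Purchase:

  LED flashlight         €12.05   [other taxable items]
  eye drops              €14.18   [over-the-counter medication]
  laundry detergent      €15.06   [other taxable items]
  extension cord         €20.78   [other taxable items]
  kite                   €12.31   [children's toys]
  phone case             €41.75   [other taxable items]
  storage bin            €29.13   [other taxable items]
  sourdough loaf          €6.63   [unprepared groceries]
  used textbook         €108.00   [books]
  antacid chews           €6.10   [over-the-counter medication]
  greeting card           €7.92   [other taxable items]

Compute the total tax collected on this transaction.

€18.54

LED flashlight €12.05: other taxable items → 7.75% → €0.93
Eye drops €14.18: over-the-counter medication, buyer-exempt → 0% → €0.00
Laundry detergent €15.06: other taxable items → 7.75% → €1.17
Extension cord €20.78: other taxable items → 7.75% → €1.61
Kite €12.31: children's toys → 6.75% → €0.83
Phone case €41.75: other taxable items → 7.75% → €3.24
Storage bin €29.13: other taxable items → 7.75% → €2.26
Sourdough loaf €6.63: unprepared groceries → 9% → €0.60
Used textbook €108.00: books → 6.75% → €7.29
Antacid chews €6.10: over-the-counter medication, buyer-exempt → 0% → €0.00
Greeting card €7.92: other taxable items → 7.75% → €0.61
Total tax = €0.93 + €1.17 + €1.61 + €0.83 + €3.24 + €2.26 + €0.60 + €7.29 + €0.61 = €18.54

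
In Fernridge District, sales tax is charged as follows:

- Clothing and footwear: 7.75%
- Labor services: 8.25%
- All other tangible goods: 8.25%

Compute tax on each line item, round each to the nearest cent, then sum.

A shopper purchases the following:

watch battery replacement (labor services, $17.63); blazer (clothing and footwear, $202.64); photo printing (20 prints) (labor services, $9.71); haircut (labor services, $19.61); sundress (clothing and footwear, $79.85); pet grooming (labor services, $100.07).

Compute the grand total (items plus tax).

$463.53

Watch battery replacement $17.63: labor services → 8.25% → $1.45
Blazer $202.64: clothing and footwear → 7.75% → $15.70
Photo printing (20 prints) $9.71: labor services → 8.25% → $0.80
Haircut $19.61: labor services → 8.25% → $1.62
Sundress $79.85: clothing and footwear → 7.75% → $6.19
Pet grooming $100.07: labor services → 8.25% → $8.26
Subtotal = $429.51; tax = $34.02; total due = $463.53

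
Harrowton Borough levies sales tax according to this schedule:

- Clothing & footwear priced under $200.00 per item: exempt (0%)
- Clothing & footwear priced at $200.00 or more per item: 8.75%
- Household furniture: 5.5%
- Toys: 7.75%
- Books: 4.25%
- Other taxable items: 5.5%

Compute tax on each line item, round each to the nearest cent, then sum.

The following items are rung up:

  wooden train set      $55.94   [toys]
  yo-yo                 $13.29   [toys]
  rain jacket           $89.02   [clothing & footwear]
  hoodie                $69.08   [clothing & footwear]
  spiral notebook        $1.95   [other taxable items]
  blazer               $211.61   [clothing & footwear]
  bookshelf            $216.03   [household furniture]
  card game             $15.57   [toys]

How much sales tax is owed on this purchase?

$37.09

Wooden train set $55.94: toys → 7.75% → $4.34
Yo-yo $13.29: toys → 7.75% → $1.03
Rain jacket $89.02: clothing & footwear, under $200.00 → 0% → $0.00
Hoodie $69.08: clothing & footwear, under $200.00 → 0% → $0.00
Spiral notebook $1.95: other taxable items → 5.5% → $0.11
Blazer $211.61: clothing & footwear, $200.00 or more → 8.75% → $18.52
Bookshelf $216.03: household furniture → 5.5% → $11.88
Card game $15.57: toys → 7.75% → $1.21
Total tax = $4.34 + $1.03 + $0.11 + $18.52 + $11.88 + $1.21 = $37.09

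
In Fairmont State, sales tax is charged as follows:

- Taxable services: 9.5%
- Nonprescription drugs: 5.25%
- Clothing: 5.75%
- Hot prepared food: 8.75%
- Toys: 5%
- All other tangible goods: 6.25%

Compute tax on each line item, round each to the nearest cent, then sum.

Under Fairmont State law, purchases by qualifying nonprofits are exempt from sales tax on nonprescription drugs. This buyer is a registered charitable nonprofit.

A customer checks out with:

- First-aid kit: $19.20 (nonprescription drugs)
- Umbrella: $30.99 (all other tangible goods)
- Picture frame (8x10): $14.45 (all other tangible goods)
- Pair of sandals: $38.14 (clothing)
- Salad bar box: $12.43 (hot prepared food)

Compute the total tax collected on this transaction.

$6.12

First-aid kit $19.20: nonprescription drugs, buyer-exempt → 0% → $0.00
Umbrella $30.99: all other tangible goods → 6.25% → $1.94
Picture frame (8x10) $14.45: all other tangible goods → 6.25% → $0.90
Pair of sandals $38.14: clothing → 5.75% → $2.19
Salad bar box $12.43: hot prepared food → 8.75% → $1.09
Total tax = $1.94 + $0.90 + $2.19 + $1.09 = $6.12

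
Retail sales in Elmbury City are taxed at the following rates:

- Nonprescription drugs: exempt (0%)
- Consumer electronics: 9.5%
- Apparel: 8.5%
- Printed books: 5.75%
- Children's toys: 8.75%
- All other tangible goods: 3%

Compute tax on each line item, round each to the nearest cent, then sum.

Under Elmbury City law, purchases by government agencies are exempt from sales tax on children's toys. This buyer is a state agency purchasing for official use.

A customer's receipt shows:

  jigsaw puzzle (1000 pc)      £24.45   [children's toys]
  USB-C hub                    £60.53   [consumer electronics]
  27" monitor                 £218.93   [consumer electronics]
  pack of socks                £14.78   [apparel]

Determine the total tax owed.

Jigsaw puzzle (1000 pc) £24.45: children's toys, buyer-exempt → 0% → £0.00
USB-C hub £60.53: consumer electronics → 9.5% → £5.75
27" monitor £218.93: consumer electronics → 9.5% → £20.80
Pack of socks £14.78: apparel → 8.5% → £1.26
Total tax = £5.75 + £20.80 + £1.26 = £27.81

£27.81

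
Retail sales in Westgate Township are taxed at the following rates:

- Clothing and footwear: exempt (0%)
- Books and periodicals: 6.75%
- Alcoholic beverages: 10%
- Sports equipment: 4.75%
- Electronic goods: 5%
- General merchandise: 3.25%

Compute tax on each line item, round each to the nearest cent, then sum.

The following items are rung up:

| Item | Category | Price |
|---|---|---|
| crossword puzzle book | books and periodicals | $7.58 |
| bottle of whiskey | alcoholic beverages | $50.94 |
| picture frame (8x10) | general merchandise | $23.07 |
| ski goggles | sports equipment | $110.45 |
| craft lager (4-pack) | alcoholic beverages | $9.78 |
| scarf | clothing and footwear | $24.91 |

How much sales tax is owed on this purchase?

$12.58

Crossword puzzle book $7.58: books and periodicals → 6.75% → $0.51
Bottle of whiskey $50.94: alcoholic beverages → 10% → $5.09
Picture frame (8x10) $23.07: general merchandise → 3.25% → $0.75
Ski goggles $110.45: sports equipment → 4.75% → $5.25
Craft lager (4-pack) $9.78: alcoholic beverages → 10% → $0.98
Scarf $24.91: clothing and footwear → 0% → $0.00
Total tax = $0.51 + $5.09 + $0.75 + $5.25 + $0.98 = $12.58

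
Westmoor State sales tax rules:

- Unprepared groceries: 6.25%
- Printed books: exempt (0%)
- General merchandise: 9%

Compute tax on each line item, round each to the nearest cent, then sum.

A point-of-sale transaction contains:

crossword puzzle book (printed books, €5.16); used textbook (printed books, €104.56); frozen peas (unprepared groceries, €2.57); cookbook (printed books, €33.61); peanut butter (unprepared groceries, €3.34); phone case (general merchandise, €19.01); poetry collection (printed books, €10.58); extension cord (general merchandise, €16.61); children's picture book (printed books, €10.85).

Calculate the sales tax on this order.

Crossword puzzle book €5.16: printed books → 0% → €0.00
Used textbook €104.56: printed books → 0% → €0.00
Frozen peas €2.57: unprepared groceries → 6.25% → €0.16
Cookbook €33.61: printed books → 0% → €0.00
Peanut butter €3.34: unprepared groceries → 6.25% → €0.21
Phone case €19.01: general merchandise → 9% → €1.71
Poetry collection €10.58: printed books → 0% → €0.00
Extension cord €16.61: general merchandise → 9% → €1.49
Children's picture book €10.85: printed books → 0% → €0.00
Total tax = €0.16 + €0.21 + €1.71 + €1.49 = €3.57

€3.57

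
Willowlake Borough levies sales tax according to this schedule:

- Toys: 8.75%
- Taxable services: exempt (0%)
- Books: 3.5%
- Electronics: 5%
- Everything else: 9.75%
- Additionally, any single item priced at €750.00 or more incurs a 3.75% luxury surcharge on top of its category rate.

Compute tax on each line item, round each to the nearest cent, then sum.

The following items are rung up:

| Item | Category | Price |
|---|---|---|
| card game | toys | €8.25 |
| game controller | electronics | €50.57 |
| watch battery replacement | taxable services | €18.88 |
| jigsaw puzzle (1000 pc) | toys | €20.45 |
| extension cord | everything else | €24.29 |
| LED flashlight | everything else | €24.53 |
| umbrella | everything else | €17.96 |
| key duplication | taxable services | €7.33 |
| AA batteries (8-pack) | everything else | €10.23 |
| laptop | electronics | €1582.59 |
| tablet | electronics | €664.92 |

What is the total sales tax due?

€184.28

Card game €8.25: toys → 8.75% → €0.72
Game controller €50.57: electronics → 5% → €2.53
Watch battery replacement €18.88: taxable services → 0% → €0.00
Jigsaw puzzle (1000 pc) €20.45: toys → 8.75% → €1.79
Extension cord €24.29: everything else → 9.75% → €2.37
LED flashlight €24.53: everything else → 9.75% → €2.39
Umbrella €17.96: everything else → 9.75% → €1.75
Key duplication €7.33: taxable services → 0% → €0.00
AA batteries (8-pack) €10.23: everything else → 9.75% → €1.00
Laptop €1582.59: electronics → 5% + 3.75% surcharge = 8.75% → €138.48
Tablet €664.92: electronics → 5% → €33.25
Total tax = €0.72 + €2.53 + €1.79 + €2.37 + €2.39 + €1.75 + €1.00 + €138.48 + €33.25 = €184.28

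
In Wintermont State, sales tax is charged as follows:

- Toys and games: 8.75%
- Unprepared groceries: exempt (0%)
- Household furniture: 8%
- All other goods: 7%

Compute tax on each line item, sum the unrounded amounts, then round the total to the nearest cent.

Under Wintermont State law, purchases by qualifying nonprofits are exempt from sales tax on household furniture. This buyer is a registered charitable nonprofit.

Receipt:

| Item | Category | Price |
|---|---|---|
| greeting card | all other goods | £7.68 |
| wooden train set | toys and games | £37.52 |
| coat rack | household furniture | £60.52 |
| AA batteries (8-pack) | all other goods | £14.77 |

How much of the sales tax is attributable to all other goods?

Greeting card £7.68: all other goods → 7% → £0.5376
AA batteries (8-pack) £14.77: all other goods → 7% → £1.0339
Tax on all other goods: unrounded sum = £1.5715 → £1.57

£1.57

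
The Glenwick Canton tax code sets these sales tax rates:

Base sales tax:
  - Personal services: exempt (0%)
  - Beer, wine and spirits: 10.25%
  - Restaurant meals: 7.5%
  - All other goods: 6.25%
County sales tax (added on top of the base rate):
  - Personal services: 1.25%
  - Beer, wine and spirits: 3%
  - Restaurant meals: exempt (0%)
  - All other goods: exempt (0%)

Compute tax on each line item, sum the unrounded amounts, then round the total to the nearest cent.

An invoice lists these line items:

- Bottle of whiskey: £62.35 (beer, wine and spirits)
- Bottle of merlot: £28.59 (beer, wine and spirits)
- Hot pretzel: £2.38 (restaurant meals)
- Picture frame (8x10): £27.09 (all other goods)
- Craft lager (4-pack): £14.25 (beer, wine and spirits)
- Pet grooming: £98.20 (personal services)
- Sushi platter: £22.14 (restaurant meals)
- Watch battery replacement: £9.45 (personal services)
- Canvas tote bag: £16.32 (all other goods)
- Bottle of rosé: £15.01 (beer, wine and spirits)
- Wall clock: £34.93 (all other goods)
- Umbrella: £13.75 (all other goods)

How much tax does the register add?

£24.87

Bottle of whiskey £62.35: beer, wine and spirits → 10.25% + 3% county = 13.25% → £8.261375
Bottle of merlot £28.59: beer, wine and spirits → 10.25% + 3% county = 13.25% → £3.788175
Hot pretzel £2.38: restaurant meals → 7.5% + 0% county = 7.5% → £0.1785
Picture frame (8x10) £27.09: all other goods → 6.25% + 0% county = 6.25% → £1.693125
Craft lager (4-pack) £14.25: beer, wine and spirits → 10.25% + 3% county = 13.25% → £1.888125
Pet grooming £98.20: personal services → 0% + 1.25% county = 1.25% → £1.2275
Sushi platter £22.14: restaurant meals → 7.5% + 0% county = 7.5% → £1.6605
Watch battery replacement £9.45: personal services → 0% + 1.25% county = 1.25% → £0.118125
Canvas tote bag £16.32: all other goods → 6.25% + 0% county = 6.25% → £1.02
Bottle of rosé £15.01: beer, wine and spirits → 10.25% + 3% county = 13.25% → £1.988825
Wall clock £34.93: all other goods → 6.25% + 0% county = 6.25% → £2.183125
Umbrella £13.75: all other goods → 6.25% + 0% county = 6.25% → £0.859375
Unrounded tax sum = £24.86675 → £24.87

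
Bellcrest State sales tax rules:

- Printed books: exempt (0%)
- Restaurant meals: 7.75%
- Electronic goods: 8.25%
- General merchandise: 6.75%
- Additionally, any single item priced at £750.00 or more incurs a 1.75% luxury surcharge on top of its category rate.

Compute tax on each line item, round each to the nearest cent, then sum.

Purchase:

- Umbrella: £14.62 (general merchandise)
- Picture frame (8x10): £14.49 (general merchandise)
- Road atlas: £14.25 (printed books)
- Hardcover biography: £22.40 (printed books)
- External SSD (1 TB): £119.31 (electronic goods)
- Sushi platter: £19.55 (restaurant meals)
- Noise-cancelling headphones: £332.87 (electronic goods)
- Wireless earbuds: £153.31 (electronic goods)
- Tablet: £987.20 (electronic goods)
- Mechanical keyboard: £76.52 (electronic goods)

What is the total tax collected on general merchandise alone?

£1.97

Umbrella £14.62: general merchandise → 6.75% → £0.99
Picture frame (8x10) £14.49: general merchandise → 6.75% → £0.98
Tax on general merchandise = £0.99 + £0.98 = £1.97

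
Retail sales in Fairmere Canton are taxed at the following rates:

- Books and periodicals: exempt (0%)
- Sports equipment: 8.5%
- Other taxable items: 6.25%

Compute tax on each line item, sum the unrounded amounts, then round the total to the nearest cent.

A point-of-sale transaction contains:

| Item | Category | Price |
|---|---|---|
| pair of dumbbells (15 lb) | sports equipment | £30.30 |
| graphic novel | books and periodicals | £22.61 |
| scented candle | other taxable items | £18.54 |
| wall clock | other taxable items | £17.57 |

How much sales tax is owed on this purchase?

£4.83

Pair of dumbbells (15 lb) £30.30: sports equipment → 8.5% → £2.5755
Graphic novel £22.61: books and periodicals → 0% → £0.00
Scented candle £18.54: other taxable items → 6.25% → £1.15875
Wall clock £17.57: other taxable items → 6.25% → £1.098125
Unrounded tax sum = £4.832375 → £4.83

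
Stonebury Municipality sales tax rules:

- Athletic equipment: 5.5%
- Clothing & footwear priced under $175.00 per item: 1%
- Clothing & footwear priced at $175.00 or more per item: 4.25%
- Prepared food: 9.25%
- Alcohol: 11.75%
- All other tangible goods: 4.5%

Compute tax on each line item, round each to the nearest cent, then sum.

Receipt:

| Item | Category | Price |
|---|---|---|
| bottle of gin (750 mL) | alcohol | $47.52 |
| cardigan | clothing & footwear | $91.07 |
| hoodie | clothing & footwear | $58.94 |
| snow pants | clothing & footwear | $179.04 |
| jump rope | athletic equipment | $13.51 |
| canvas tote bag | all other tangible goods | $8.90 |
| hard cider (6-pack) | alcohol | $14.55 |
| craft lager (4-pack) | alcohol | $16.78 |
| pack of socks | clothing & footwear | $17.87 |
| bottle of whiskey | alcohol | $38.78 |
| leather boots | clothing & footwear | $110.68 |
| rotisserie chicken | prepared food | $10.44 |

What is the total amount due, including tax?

Bottle of gin (750 mL) $47.52: alcohol → 11.75% → $5.58
Cardigan $91.07: clothing & footwear, under $175.00 → 1% → $0.91
Hoodie $58.94: clothing & footwear, under $175.00 → 1% → $0.59
Snow pants $179.04: clothing & footwear, $175.00 or more → 4.25% → $7.61
Jump rope $13.51: athletic equipment → 5.5% → $0.74
Canvas tote bag $8.90: all other tangible goods → 4.5% → $0.40
Hard cider (6-pack) $14.55: alcohol → 11.75% → $1.71
Craft lager (4-pack) $16.78: alcohol → 11.75% → $1.97
Pack of socks $17.87: clothing & footwear, under $175.00 → 1% → $0.18
Bottle of whiskey $38.78: alcohol → 11.75% → $4.56
Leather boots $110.68: clothing & footwear, under $175.00 → 1% → $1.11
Rotisserie chicken $10.44: prepared food → 9.25% → $0.97
Subtotal = $608.08; tax = $26.33; total due = $634.41

$634.41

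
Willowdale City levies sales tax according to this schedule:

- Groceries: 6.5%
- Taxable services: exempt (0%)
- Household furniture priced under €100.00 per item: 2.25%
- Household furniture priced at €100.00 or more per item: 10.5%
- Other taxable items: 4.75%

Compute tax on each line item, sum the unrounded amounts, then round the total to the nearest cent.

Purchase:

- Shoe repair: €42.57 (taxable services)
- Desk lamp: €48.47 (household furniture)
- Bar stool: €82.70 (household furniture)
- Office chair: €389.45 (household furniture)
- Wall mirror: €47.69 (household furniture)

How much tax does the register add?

Shoe repair €42.57: taxable services → 0% → €0.00
Desk lamp €48.47: household furniture, under €100.00 → 2.25% → €1.090575
Bar stool €82.70: household furniture, under €100.00 → 2.25% → €1.86075
Office chair €389.45: household furniture, €100.00 or more → 10.5% → €40.89225
Wall mirror €47.69: household furniture, under €100.00 → 2.25% → €1.073025
Unrounded tax sum = €44.9166 → €44.92

€44.92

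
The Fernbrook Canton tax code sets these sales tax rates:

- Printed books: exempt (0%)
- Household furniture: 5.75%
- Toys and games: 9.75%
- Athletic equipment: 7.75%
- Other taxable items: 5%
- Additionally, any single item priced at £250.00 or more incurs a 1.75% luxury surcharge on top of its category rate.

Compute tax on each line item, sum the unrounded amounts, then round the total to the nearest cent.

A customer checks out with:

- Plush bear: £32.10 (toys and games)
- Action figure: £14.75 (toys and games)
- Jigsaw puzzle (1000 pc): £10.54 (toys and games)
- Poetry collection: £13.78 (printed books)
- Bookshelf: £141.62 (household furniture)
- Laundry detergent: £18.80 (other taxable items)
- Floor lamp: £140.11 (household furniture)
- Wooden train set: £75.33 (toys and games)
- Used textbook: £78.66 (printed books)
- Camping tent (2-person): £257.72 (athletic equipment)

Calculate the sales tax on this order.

£54.56

Plush bear £32.10: toys and games → 9.75% → £3.12975
Action figure £14.75: toys and games → 9.75% → £1.438125
Jigsaw puzzle (1000 pc) £10.54: toys and games → 9.75% → £1.02765
Poetry collection £13.78: printed books → 0% → £0.00
Bookshelf £141.62: household furniture → 5.75% → £8.14315
Laundry detergent £18.80: other taxable items → 5% → £0.94
Floor lamp £140.11: household furniture → 5.75% → £8.056325
Wooden train set £75.33: toys and games → 9.75% → £7.344675
Used textbook £78.66: printed books → 0% → £0.00
Camping tent (2-person) £257.72: athletic equipment → 7.75% + 1.75% surcharge = 9.5% → £24.4834
Unrounded tax sum = £54.563075 → £54.56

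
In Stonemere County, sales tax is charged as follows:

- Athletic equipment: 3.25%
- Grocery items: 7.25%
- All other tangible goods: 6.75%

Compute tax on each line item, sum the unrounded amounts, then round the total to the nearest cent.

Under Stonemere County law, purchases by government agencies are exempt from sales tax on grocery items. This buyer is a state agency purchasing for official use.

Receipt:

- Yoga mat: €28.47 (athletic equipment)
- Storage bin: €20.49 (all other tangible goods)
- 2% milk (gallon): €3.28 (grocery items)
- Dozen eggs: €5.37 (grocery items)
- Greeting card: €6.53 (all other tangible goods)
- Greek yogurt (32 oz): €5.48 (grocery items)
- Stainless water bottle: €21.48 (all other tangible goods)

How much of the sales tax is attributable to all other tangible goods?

€3.27

Storage bin €20.49: all other tangible goods → 6.75% → €1.383075
Greeting card €6.53: all other tangible goods → 6.75% → €0.440775
Stainless water bottle €21.48: all other tangible goods → 6.75% → €1.4499
Tax on all other tangible goods: unrounded sum = €3.27375 → €3.27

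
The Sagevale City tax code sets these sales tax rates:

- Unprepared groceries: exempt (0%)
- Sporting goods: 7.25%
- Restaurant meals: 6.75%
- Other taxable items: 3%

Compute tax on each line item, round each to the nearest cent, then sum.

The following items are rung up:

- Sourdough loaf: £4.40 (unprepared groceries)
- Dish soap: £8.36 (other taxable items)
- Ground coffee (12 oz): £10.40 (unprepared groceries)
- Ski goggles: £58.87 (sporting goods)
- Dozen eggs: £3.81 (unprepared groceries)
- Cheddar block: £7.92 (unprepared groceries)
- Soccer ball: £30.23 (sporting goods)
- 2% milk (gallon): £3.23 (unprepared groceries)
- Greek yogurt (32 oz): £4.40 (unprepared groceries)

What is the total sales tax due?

Sourdough loaf £4.40: unprepared groceries → 0% → £0.00
Dish soap £8.36: other taxable items → 3% → £0.25
Ground coffee (12 oz) £10.40: unprepared groceries → 0% → £0.00
Ski goggles £58.87: sporting goods → 7.25% → £4.27
Dozen eggs £3.81: unprepared groceries → 0% → £0.00
Cheddar block £7.92: unprepared groceries → 0% → £0.00
Soccer ball £30.23: sporting goods → 7.25% → £2.19
2% milk (gallon) £3.23: unprepared groceries → 0% → £0.00
Greek yogurt (32 oz) £4.40: unprepared groceries → 0% → £0.00
Total tax = £0.25 + £4.27 + £2.19 = £6.71

£6.71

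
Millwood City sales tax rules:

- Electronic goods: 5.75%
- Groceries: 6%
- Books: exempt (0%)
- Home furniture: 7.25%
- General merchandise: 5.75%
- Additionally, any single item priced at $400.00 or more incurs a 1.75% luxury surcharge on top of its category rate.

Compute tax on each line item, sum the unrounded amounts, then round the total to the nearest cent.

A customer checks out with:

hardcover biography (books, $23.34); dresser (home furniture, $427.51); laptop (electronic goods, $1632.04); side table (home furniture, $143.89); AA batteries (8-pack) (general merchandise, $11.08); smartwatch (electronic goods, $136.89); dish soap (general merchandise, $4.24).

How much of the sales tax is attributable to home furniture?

Dresser $427.51: home furniture → 7.25% + 1.75% surcharge = 9% → $38.4759
Side table $143.89: home furniture → 7.25% → $10.432025
Tax on home furniture: unrounded sum = $48.907925 → $48.91

$48.91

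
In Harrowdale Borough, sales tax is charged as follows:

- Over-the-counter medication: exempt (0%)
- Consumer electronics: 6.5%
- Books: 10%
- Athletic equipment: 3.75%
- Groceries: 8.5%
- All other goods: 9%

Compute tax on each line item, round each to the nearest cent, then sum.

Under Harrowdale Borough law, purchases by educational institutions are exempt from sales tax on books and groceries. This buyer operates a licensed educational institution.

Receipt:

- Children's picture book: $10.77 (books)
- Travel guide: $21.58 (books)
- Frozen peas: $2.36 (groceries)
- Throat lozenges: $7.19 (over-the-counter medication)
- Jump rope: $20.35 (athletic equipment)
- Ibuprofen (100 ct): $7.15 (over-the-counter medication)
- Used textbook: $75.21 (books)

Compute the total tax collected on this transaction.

$0.76

Children's picture book $10.77: books, buyer-exempt → 0% → $0.00
Travel guide $21.58: books, buyer-exempt → 0% → $0.00
Frozen peas $2.36: groceries, buyer-exempt → 0% → $0.00
Throat lozenges $7.19: over-the-counter medication → 0% → $0.00
Jump rope $20.35: athletic equipment → 3.75% → $0.76
Ibuprofen (100 ct) $7.15: over-the-counter medication → 0% → $0.00
Used textbook $75.21: books, buyer-exempt → 0% → $0.00
Total tax = $0.76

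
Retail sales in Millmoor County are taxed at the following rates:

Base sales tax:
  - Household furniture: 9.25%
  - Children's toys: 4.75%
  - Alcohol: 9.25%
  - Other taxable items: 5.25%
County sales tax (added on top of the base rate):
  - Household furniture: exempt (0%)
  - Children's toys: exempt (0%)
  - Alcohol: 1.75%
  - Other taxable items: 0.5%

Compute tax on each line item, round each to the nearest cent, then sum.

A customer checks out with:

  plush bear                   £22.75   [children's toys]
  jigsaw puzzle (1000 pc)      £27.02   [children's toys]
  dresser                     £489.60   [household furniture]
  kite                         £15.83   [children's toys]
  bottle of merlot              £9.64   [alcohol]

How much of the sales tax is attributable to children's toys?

Plush bear £22.75: children's toys → 4.75% + 0% county = 4.75% → £1.08
Jigsaw puzzle (1000 pc) £27.02: children's toys → 4.75% + 0% county = 4.75% → £1.28
Kite £15.83: children's toys → 4.75% + 0% county = 4.75% → £0.75
Tax on children's toys = £1.08 + £1.28 + £0.75 = £3.11

£3.11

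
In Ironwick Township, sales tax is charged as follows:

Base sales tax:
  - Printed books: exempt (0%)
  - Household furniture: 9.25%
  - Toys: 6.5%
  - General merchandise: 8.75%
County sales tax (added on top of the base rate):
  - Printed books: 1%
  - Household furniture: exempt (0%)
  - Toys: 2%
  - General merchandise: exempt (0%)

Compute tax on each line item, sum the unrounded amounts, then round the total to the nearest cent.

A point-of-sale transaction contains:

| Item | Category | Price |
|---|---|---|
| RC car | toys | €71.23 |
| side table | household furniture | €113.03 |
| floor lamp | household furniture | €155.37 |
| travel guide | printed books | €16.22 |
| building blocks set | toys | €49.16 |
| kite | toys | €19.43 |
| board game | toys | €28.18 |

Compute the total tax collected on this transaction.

€39.27

RC car €71.23: toys → 6.5% + 2% county = 8.5% → €6.05455
Side table €113.03: household furniture → 9.25% + 0% county = 9.25% → €10.455275
Floor lamp €155.37: household furniture → 9.25% + 0% county = 9.25% → €14.371725
Travel guide €16.22: printed books → 0% + 1% county = 1% → €0.1622
Building blocks set €49.16: toys → 6.5% + 2% county = 8.5% → €4.1786
Kite €19.43: toys → 6.5% + 2% county = 8.5% → €1.65155
Board game €28.18: toys → 6.5% + 2% county = 8.5% → €2.3953
Unrounded tax sum = €39.2692 → €39.27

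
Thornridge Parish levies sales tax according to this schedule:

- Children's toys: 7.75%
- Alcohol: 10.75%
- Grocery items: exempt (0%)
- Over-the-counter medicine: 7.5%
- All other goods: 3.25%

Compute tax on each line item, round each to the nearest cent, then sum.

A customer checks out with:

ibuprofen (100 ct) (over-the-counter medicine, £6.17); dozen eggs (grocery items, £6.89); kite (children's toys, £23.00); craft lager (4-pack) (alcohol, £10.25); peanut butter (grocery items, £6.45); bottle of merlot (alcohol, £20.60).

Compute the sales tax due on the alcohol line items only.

£3.31

Craft lager (4-pack) £10.25: alcohol → 10.75% → £1.10
Bottle of merlot £20.60: alcohol → 10.75% → £2.21
Tax on alcohol = £1.10 + £2.21 = £3.31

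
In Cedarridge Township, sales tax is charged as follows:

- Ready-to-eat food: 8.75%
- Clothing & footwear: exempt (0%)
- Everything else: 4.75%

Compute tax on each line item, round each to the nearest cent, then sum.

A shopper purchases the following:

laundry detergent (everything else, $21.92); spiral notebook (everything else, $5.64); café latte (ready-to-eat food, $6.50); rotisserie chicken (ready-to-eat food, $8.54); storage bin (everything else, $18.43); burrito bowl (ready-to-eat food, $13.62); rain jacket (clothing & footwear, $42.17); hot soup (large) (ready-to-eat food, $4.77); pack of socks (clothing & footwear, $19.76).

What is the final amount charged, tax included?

Laundry detergent $21.92: everything else → 4.75% → $1.04
Spiral notebook $5.64: everything else → 4.75% → $0.27
Café latte $6.50: ready-to-eat food → 8.75% → $0.57
Rotisserie chicken $8.54: ready-to-eat food → 8.75% → $0.75
Storage bin $18.43: everything else → 4.75% → $0.88
Burrito bowl $13.62: ready-to-eat food → 8.75% → $1.19
Rain jacket $42.17: clothing & footwear → 0% → $0.00
Hot soup (large) $4.77: ready-to-eat food → 8.75% → $0.42
Pack of socks $19.76: clothing & footwear → 0% → $0.00
Subtotal = $141.35; tax = $5.12; total due = $146.47

$146.47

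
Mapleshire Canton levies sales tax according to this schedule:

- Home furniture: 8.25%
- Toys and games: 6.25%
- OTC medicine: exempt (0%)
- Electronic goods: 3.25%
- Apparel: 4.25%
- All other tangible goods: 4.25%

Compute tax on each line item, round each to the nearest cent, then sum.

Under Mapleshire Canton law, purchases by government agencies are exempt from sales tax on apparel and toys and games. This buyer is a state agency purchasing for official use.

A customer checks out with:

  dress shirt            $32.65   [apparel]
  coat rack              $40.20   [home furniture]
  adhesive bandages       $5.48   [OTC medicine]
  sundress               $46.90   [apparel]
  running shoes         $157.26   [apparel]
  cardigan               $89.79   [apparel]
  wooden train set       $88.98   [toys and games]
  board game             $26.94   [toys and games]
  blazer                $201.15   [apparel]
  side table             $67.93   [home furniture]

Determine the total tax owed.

Dress shirt $32.65: apparel, buyer-exempt → 0% → $0.00
Coat rack $40.20: home furniture → 8.25% → $3.32
Adhesive bandages $5.48: OTC medicine → 0% → $0.00
Sundress $46.90: apparel, buyer-exempt → 0% → $0.00
Running shoes $157.26: apparel, buyer-exempt → 0% → $0.00
Cardigan $89.79: apparel, buyer-exempt → 0% → $0.00
Wooden train set $88.98: toys and games, buyer-exempt → 0% → $0.00
Board game $26.94: toys and games, buyer-exempt → 0% → $0.00
Blazer $201.15: apparel, buyer-exempt → 0% → $0.00
Side table $67.93: home furniture → 8.25% → $5.60
Total tax = $3.32 + $5.60 = $8.92

$8.92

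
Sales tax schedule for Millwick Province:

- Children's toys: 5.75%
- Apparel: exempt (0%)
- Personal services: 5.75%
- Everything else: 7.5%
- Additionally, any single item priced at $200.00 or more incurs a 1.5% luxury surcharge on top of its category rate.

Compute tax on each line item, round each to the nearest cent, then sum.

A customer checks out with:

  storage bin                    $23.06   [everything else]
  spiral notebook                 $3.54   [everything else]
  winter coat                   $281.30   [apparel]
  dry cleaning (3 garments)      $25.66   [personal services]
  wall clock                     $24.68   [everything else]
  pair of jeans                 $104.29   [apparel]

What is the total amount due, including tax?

$472.08

Storage bin $23.06: everything else → 7.5% → $1.73
Spiral notebook $3.54: everything else → 7.5% → $0.27
Winter coat $281.30: apparel → 0% + 1.5% surcharge = 1.5% → $4.22
Dry cleaning (3 garments) $25.66: personal services → 5.75% → $1.48
Wall clock $24.68: everything else → 7.5% → $1.85
Pair of jeans $104.29: apparel → 0% → $0.00
Subtotal = $462.53; tax = $9.55; total due = $472.08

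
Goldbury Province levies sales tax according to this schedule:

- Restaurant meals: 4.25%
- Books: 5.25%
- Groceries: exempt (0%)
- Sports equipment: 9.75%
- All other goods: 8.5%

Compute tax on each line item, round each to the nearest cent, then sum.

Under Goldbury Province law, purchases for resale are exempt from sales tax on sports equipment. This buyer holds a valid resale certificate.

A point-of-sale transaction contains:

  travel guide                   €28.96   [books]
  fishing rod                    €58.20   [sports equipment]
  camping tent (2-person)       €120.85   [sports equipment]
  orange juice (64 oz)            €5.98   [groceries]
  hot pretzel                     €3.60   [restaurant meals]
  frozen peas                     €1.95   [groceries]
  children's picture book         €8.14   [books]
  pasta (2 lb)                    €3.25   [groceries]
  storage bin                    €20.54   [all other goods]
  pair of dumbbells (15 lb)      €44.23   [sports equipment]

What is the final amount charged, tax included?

€299.55

Travel guide €28.96: books → 5.25% → €1.52
Fishing rod €58.20: sports equipment, buyer-exempt → 0% → €0.00
Camping tent (2-person) €120.85: sports equipment, buyer-exempt → 0% → €0.00
Orange juice (64 oz) €5.98: groceries → 0% → €0.00
Hot pretzel €3.60: restaurant meals → 4.25% → €0.15
Frozen peas €1.95: groceries → 0% → €0.00
Children's picture book €8.14: books → 5.25% → €0.43
Pasta (2 lb) €3.25: groceries → 0% → €0.00
Storage bin €20.54: all other goods → 8.5% → €1.75
Pair of dumbbells (15 lb) €44.23: sports equipment, buyer-exempt → 0% → €0.00
Subtotal = €295.70; tax = €3.85; total due = €299.55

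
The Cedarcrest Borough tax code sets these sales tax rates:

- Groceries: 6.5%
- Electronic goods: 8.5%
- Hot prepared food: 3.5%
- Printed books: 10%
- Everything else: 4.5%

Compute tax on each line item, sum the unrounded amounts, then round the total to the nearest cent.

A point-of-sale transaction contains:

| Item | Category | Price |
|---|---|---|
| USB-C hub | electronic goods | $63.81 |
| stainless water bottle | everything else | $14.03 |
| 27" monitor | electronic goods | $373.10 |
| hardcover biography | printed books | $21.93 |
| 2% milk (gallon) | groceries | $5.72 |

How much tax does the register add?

USB-C hub $63.81: electronic goods → 8.5% → $5.42385
Stainless water bottle $14.03: everything else → 4.5% → $0.63135
27" monitor $373.10: electronic goods → 8.5% → $31.7135
Hardcover biography $21.93: printed books → 10% → $2.193
2% milk (gallon) $5.72: groceries → 6.5% → $0.3718
Unrounded tax sum = $40.3335 → $40.33

$40.33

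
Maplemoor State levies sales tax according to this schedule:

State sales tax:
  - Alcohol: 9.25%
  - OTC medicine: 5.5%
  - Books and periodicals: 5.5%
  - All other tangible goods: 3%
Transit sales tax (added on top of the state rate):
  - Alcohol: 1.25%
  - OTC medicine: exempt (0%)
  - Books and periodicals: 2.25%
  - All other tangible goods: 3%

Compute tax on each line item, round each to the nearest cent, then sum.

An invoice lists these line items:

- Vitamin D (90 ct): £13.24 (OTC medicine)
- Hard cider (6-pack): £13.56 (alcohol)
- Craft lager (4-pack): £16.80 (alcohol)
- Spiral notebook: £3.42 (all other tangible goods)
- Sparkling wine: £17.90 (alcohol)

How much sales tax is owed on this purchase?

Vitamin D (90 ct) £13.24: OTC medicine → 5.5% + 0% transit = 5.5% → £0.73
Hard cider (6-pack) £13.56: alcohol → 9.25% + 1.25% transit = 10.5% → £1.42
Craft lager (4-pack) £16.80: alcohol → 9.25% + 1.25% transit = 10.5% → £1.76
Spiral notebook £3.42: all other tangible goods → 3% + 3% transit = 6% → £0.21
Sparkling wine £17.90: alcohol → 9.25% + 1.25% transit = 10.5% → £1.88
Total tax = £0.73 + £1.42 + £1.76 + £0.21 + £1.88 = £6.00

£6.00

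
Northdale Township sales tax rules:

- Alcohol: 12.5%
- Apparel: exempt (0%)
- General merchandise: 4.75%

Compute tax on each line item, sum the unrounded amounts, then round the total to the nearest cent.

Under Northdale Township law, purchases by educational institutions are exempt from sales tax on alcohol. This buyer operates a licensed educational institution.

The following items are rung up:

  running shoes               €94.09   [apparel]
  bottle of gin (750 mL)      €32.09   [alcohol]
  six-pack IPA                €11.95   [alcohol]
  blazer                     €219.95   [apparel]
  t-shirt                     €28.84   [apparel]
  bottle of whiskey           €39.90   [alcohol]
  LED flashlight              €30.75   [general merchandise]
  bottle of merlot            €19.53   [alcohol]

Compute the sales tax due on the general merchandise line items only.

€1.46

LED flashlight €30.75: general merchandise → 4.75% → €1.460625
Tax on general merchandise: unrounded sum = €1.460625 → €1.46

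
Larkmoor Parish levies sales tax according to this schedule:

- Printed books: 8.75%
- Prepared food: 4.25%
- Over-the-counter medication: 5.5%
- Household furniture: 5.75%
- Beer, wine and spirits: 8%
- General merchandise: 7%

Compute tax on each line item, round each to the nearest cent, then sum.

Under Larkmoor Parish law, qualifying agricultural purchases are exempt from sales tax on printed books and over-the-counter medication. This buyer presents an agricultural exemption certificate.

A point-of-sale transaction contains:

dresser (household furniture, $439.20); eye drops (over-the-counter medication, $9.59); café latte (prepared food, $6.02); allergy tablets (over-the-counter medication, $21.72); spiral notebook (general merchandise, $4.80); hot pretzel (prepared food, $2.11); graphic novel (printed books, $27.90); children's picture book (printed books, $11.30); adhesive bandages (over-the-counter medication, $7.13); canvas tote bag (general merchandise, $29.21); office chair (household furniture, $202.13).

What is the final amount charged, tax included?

$800.71

Dresser $439.20: household furniture → 5.75% → $25.25
Eye drops $9.59: over-the-counter medication, buyer-exempt → 0% → $0.00
Café latte $6.02: prepared food → 4.25% → $0.26
Allergy tablets $21.72: over-the-counter medication, buyer-exempt → 0% → $0.00
Spiral notebook $4.80: general merchandise → 7% → $0.34
Hot pretzel $2.11: prepared food → 4.25% → $0.09
Graphic novel $27.90: printed books, buyer-exempt → 0% → $0.00
Children's picture book $11.30: printed books, buyer-exempt → 0% → $0.00
Adhesive bandages $7.13: over-the-counter medication, buyer-exempt → 0% → $0.00
Canvas tote bag $29.21: general merchandise → 7% → $2.04
Office chair $202.13: household furniture → 5.75% → $11.62
Subtotal = $761.11; tax = $39.60; total due = $800.71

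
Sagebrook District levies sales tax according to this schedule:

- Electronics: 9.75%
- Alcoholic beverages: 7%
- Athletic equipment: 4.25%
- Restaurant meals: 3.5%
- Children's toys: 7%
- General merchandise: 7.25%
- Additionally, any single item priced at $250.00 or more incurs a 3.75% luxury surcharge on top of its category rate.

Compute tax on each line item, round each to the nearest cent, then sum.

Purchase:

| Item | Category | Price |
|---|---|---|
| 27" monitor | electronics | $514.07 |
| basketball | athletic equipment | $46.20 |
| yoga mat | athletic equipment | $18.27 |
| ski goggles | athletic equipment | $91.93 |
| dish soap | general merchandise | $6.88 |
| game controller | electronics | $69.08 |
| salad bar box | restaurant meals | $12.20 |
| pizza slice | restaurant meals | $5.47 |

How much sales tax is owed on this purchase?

$83.91

27" monitor $514.07: electronics → 9.75% + 3.75% surcharge = 13.5% → $69.40
Basketball $46.20: athletic equipment → 4.25% → $1.96
Yoga mat $18.27: athletic equipment → 4.25% → $0.78
Ski goggles $91.93: athletic equipment → 4.25% → $3.91
Dish soap $6.88: general merchandise → 7.25% → $0.50
Game controller $69.08: electronics → 9.75% → $6.74
Salad bar box $12.20: restaurant meals → 3.5% → $0.43
Pizza slice $5.47: restaurant meals → 3.5% → $0.19
Total tax = $69.40 + $1.96 + $0.78 + $3.91 + $0.50 + $6.74 + $0.43 + $0.19 = $83.91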